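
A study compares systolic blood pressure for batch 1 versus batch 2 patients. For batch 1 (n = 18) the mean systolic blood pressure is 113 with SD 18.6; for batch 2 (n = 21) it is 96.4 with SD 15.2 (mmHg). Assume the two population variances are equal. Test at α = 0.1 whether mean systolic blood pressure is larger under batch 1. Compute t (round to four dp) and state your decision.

t = 3.0675; reject H0

Let group 1 = batch 1, group 2 = batch 2. H0: μ_1 = μ_2; H1: μ_1 > μ_2 (two-sample pooled-variance t-test, right-tailed).
s_p² = [(18−1)·18.6² + (21−1)·15.2²]/(18+21−2) = 283.841
t = (113 − 96.4)/√[283.841·(1/18 + 1/21)] = 3.0675
df = n₁ + n₂ − 2 = 37
p-value = P(T ≥ 3.0675) ≈ 0.0020
Since p ≈ 0.0020 < α = 0.1, reject H0; the evidence is statistically significant.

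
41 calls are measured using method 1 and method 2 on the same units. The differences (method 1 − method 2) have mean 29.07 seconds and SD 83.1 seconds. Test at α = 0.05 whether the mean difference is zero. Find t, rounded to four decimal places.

2.2399

H0: μ_d = 0; H1: μ_d ≠ 0 (paired t-test on the differences, two-sided).
t = d̄/(s_d/√n) = 29.07/(83.1/√41) = 2.2399
df = n − 1 = 40
Two-sided p-value ≈ 0.031
Since p ≈ 0.031 < α = 0.05, reject H0; the data support H1.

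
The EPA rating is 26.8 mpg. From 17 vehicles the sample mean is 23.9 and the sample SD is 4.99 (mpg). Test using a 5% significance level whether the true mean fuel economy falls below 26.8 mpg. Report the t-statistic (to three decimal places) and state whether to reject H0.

t = -2.396; reject H0

H0: μ = 26.8; H1: μ < 26.8 (one-sample t-test, left-tailed).
t = (x̄ − μ₀)/(s/√n) = (23.9 − 26.8)/(4.99/√17) = -2.396
df = n − 1 = 16
p-value = P(T ≤ -2.396) ≈ 0.015
Since p ≈ 0.015 < α = 0.05, reject H0; the evidence is statistically significant.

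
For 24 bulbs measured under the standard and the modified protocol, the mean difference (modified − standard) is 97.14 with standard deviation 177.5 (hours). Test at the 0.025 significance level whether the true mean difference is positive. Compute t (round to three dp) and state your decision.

H0: μ_d = 0; H1: μ_d > 0 (paired t-test on the differences, right-tailed).
t = d̄/(s_d/√n) = 97.14/(177.5/√24) = 2.681
df = n − 1 = 23
p-value = P(T ≥ 2.681) ≈ 0.0067
Since p ≈ 0.0067 < α = 0.025, reject H0; the evidence is statistically significant.

t = 2.681; reject H0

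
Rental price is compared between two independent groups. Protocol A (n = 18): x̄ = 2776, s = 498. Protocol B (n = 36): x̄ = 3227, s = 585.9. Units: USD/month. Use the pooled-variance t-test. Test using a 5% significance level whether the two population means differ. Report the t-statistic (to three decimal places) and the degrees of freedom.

t = -2.796, df = 52

Let group 1 = protocol A, group 2 = protocol B. H0: μ_1 = μ_2; H1: μ_1 ≠ μ_2 (two-sample pooled-variance t-test, two-sided).
s_p² = [(18−1)·498² + (36−1)·585.9²]/(18+36−2) = 312131
t = (2776 − 3227)/√[312131·(1/18 + 1/36)] = -2.796
df = n₁ + n₂ − 2 = 52
Two-sided p-value ≈ 0.0072
Since p ≈ 0.0072 < α = 0.05, reject H0; the evidence is statistically significant.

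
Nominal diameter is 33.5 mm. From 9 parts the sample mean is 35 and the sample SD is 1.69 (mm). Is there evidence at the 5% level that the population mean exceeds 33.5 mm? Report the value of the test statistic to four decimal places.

2.6627

H0: μ = 33.5; H1: μ > 33.5 (one-sample t-test, right-tailed).
t = (x̄ − μ₀)/(s/√n) = (35 − 33.5)/(1.69/√9) = 2.6627
df = n − 1 = 8
p-value = P(T ≥ 2.6627) ≈ 0.0143
Since p ≈ 0.0143 < α = 0.05, reject H0; the evidence is statistically significant.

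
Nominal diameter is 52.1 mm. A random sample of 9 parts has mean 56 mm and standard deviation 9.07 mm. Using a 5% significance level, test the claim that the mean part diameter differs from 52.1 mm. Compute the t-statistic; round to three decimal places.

1.290

H0: μ = 52.1; H1: μ ≠ 52.1 (one-sample t-test, two-sided).
t = (x̄ − μ₀)/(s/√n) = (56 − 52.1)/(9.07/√9) = 1.290
df = n − 1 = 8
Two-sided p-value ≈ 0.2331
Since p ≈ 0.2331 > α = 0.05, fail to reject H0; the evidence is not statistically significant.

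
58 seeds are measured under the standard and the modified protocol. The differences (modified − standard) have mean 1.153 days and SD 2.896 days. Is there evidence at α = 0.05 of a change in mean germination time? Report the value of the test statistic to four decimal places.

3.0321

H0: μ_d = 0; H1: μ_d ≠ 0 (paired t-test on the differences, two-sided).
t = d̄/(s_d/√n) = 1.153/(2.896/√58) = 3.0321
df = n − 1 = 57
Two-sided p-value ≈ 0.0037
Since p ≈ 0.0037 < α = 0.05, reject H0; the evidence is statistically significant.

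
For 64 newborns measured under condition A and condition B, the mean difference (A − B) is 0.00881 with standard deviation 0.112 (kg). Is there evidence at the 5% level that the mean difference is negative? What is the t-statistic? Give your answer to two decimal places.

H0: μ_d = 0; H1: μ_d < 0 (paired t-test on the differences, left-tailed).
t = d̄/(s_d/√n) = 0.00881/(0.112/√64) = 0.63
df = n − 1 = 63
p-value = P(T ≤ 0.63) ≈ 0.7343
Since p ≈ 0.7343 > α = 0.05, fail to reject H0; the evidence is not statistically significant.

0.63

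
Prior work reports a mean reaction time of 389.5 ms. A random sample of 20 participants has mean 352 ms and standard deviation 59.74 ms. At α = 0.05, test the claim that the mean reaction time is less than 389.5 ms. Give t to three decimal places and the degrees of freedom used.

t = -2.807, df = 19

H0: μ = 389.5; H1: μ < 389.5 (one-sample t-test, left-tailed).
t = (x̄ − μ₀)/(s/√n) = (352 − 389.5)/(59.74/√20) = -2.807
df = n − 1 = 19
p-value = P(T ≤ -2.807) ≈ 0.006
Since p ≈ 0.006 < α = 0.05, reject H0; the data support H1.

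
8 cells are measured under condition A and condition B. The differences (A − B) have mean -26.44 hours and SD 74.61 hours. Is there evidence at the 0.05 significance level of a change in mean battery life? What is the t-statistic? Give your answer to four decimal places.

H0: μ_d = 0; H1: μ_d ≠ 0 (paired t-test on the differences, two-sided).
t = d̄/(s_d/√n) = -26.44/(74.61/√8) = -1.0023
df = n − 1 = 7
Two-sided p-value ≈ 0.350
Since p ≈ 0.350 > α = 0.05, fail to reject H0; the data do not provide sufficient evidence against H0.

-1.0023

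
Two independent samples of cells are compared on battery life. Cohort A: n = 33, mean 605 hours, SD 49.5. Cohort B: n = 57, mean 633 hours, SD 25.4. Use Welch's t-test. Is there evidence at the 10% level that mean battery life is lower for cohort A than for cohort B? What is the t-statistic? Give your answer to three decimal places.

-3.027

Let group 1 = cohort A, group 2 = cohort B. H0: μ_1 = μ_2; H1: μ_1 < μ_2 (Welch's two-sample t-test, left-tailed).
t = (x̄_1 − x̄_2)/√(s_1²/n_1 + s_2²/n_2) = (605 − 633)/√(49.5²/33 + 25.4²/57) = -3.027
Welch–Satterthwaite df ≈ 41.94
p-value = P(T ≤ -3.027) ≈ 0.002
Since p ≈ 0.002 < α = 0.1, reject H0; the data support H1.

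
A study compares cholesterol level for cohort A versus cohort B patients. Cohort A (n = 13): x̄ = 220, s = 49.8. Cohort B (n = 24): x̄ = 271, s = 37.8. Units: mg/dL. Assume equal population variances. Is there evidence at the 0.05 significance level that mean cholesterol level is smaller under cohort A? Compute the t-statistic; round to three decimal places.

Let group 1 = cohort A, group 2 = cohort B. H0: μ_1 = μ_2; H1: μ_1 < μ_2 (two-sample pooled-variance t-test, left-tailed).
s_p² = [(13−1)·49.8² + (24−1)·37.8²]/(13+24−2) = 1789.25
t = (220 − 271)/√[1789.25·(1/13 + 1/24)] = -3.501
df = n₁ + n₂ − 2 = 35
p-value = P(T ≤ -3.501) ≈ 0.001
Since p ≈ 0.001 < α = 0.05, reject H0; the evidence is statistically significant.

-3.501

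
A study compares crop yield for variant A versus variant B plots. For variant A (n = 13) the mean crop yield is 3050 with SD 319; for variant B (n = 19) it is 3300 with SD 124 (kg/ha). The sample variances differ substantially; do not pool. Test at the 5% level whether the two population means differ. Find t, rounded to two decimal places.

Let group 1 = variant A, group 2 = variant B. H0: μ_1 = μ_2; H1: μ_1 ≠ μ_2 (Welch's two-sample t-test, two-sided).
t = (x̄_1 − x̄_2)/√(s_1²/n_1 + s_2²/n_2) = (3050 − 3300)/√(319²/13 + 124²/19) = -2.69
Welch–Satterthwaite df ≈ 14.51
Two-sided p-value ≈ 0.017
Since p ≈ 0.017 < α = 0.05, reject H0; the data support H1.

-2.69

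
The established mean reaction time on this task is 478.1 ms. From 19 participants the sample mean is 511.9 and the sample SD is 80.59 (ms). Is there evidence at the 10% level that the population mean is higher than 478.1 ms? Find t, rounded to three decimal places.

1.828

H0: μ = 478.1; H1: μ > 478.1 (one-sample t-test, right-tailed).
t = (x̄ − μ₀)/(s/√n) = (511.9 − 478.1)/(80.59/√19) = 1.828
df = n − 1 = 18
p-value = P(T ≥ 1.828) ≈ 0.0421
Since p ≈ 0.0421 < α = 0.1, reject H0; the data support H1.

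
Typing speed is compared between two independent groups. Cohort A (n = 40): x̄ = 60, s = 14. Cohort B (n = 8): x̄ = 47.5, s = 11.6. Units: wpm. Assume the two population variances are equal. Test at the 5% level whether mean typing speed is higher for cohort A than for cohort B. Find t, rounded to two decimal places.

2.36

Let group 1 = cohort A, group 2 = cohort B. H0: μ_1 = μ_2; H1: μ_1 > μ_2 (two-sample pooled-variance t-test, right-tailed).
s_p² = [(40−1)·14² + (8−1)·11.6²]/(40+8−2) = 186.65
t = (60 − 47.5)/√[186.65·(1/40 + 1/8)] = 2.36
df = n₁ + n₂ − 2 = 46
p-value = P(T ≥ 2.36) ≈ 0.011
Since p ≈ 0.011 < α = 0.05, reject H0; the data support H1.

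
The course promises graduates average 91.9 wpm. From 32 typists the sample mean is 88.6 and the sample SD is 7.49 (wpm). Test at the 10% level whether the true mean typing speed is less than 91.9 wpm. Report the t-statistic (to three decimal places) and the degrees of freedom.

H0: μ = 91.9; H1: μ < 91.9 (one-sample t-test, left-tailed).
t = (x̄ − μ₀)/(s/√n) = (88.6 − 91.9)/(7.49/√32) = -2.492
df = n − 1 = 31
p-value = P(T ≤ -2.492) ≈ 0.0091
Since p ≈ 0.0091 < α = 0.1, reject H0; the data support H1.

t = -2.492, df = 31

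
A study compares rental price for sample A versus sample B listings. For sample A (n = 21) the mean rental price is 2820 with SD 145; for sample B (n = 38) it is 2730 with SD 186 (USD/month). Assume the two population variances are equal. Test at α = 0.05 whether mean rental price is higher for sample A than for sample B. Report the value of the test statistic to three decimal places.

Let group 1 = sample A, group 2 = sample B. H0: μ_1 = μ_2; H1: μ_1 > μ_2 (two-sample pooled-variance t-test, right-tailed).
s_p² = [(21−1)·145² + (38−1)·186²]/(21+38−2) = 29834.2
t = (2820 − 2730)/√[29834.2·(1/21 + 1/38)] = 1.916
df = n₁ + n₂ − 2 = 57
p-value = P(T ≥ 1.916) ≈ 0.030
Since p ≈ 0.030 < α = 0.05, reject H0; the evidence is statistically significant.

1.916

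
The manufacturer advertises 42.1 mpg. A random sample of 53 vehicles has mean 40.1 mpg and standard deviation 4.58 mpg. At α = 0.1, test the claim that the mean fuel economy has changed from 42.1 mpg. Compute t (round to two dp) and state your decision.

H0: μ = 42.1; H1: μ ≠ 42.1 (one-sample t-test, two-sided).
t = (x̄ − μ₀)/(s/√n) = (40.1 − 42.1)/(4.58/√53) = -3.18
df = n − 1 = 52
Two-sided p-value ≈ 0.0025
Since p ≈ 0.0025 < α = 0.1, reject H0; the data support H1.

t = -3.18; reject H0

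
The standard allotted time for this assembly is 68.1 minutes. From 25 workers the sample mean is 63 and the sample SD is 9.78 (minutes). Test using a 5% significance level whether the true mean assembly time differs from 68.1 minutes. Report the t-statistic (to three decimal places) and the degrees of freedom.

t = -2.607, df = 24

H0: μ = 68.1; H1: μ ≠ 68.1 (one-sample t-test, two-sided).
t = (x̄ − μ₀)/(s/√n) = (63 − 68.1)/(9.78/√25) = -2.607
df = n − 1 = 24
Two-sided p-value ≈ 0.015
Since p ≈ 0.015 < α = 0.05, reject H0; the data support H1.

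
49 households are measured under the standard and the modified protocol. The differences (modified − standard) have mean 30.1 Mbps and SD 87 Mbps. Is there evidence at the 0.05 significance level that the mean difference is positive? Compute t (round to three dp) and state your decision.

H0: μ_d = 0; H1: μ_d > 0 (paired t-test on the differences, right-tailed).
t = d̄/(s_d/√n) = 30.1/(87/√49) = 2.422
df = n − 1 = 48
p-value = P(T ≥ 2.422) ≈ 0.010
Since p ≈ 0.010 < α = 0.05, reject H0; the evidence is statistically significant.

t = 2.422; reject H0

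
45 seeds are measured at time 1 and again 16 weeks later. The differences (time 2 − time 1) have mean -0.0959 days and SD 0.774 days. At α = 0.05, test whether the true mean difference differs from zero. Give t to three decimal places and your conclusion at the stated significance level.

t = -0.831; fail to reject H0

H0: μ_d = 0; H1: μ_d ≠ 0 (paired t-test on the differences, two-sided).
t = d̄/(s_d/√n) = -0.0959/(0.774/√45) = -0.831
df = n − 1 = 44
Two-sided p-value ≈ 0.4104
Since p ≈ 0.4104 > α = 0.05, fail to reject H0; the evidence is not statistically significant.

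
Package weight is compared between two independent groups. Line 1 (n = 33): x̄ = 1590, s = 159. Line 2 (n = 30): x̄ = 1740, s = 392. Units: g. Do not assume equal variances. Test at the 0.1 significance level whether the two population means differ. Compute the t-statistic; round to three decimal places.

-1.955

Let group 1 = line 1, group 2 = line 2. H0: μ_1 = μ_2; H1: μ_1 ≠ μ_2 (Welch's two-sample t-test, two-sided).
t = (x̄_1 − x̄_2)/√(s_1²/n_1 + s_2²/n_2) = (1590 − 1740)/√(159²/33 + 392²/30) = -1.955
Welch–Satterthwaite df ≈ 37.56
Two-sided p-value ≈ 0.058
Since p ≈ 0.058 < α = 0.1, reject H0; the data support H1.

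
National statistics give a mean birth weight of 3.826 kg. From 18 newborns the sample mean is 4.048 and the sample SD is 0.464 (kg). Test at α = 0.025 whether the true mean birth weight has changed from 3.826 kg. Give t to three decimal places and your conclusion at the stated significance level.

t = 2.030; fail to reject H0

H0: μ = 3.826; H1: μ ≠ 3.826 (one-sample t-test, two-sided).
t = (x̄ − μ₀)/(s/√n) = (4.048 − 3.826)/(0.464/√18) = 2.030
df = n − 1 = 17
Two-sided p-value ≈ 0.058
Since p ≈ 0.058 > α = 0.025, fail to reject H0; the data do not provide sufficient evidence against H0.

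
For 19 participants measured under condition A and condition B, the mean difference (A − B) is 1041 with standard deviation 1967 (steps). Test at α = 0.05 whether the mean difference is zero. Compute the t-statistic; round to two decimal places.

2.31

H0: μ_d = 0; H1: μ_d ≠ 0 (paired t-test on the differences, two-sided).
t = d̄/(s_d/√n) = 1041/(1967/√19) = 2.31
df = n − 1 = 18
Two-sided p-value ≈ 0.0332
Since p ≈ 0.0332 < α = 0.05, reject H0; the evidence is statistically significant.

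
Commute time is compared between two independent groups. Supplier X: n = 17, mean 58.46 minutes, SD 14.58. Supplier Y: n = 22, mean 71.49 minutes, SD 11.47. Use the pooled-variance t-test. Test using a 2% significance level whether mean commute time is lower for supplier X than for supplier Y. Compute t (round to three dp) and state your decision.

t = -3.126; reject H0

Let group 1 = supplier X, group 2 = supplier Y. H0: μ_1 = μ_2; H1: μ_1 < μ_2 (two-sample pooled-variance t-test, left-tailed).
s_p² = [(17−1)·14.58² + (22−1)·11.47²]/(17+22−2) = 166.595
t = (58.46 − 71.49)/√[166.595·(1/17 + 1/22)] = -3.126
df = n₁ + n₂ − 2 = 37
p-value = P(T ≤ -3.126) ≈ 0.0017
Since p ≈ 0.0017 < α = 0.02, reject H0; the data support H1.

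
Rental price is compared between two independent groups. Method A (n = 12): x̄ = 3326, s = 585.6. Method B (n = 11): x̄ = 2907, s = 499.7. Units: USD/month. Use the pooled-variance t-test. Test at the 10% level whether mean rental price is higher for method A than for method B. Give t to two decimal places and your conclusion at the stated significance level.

Let group 1 = method A, group 2 = method B. H0: μ_1 = μ_2; H1: μ_1 > μ_2 (two-sample pooled-variance t-test, right-tailed).
s_p² = [(12−1)·585.6² + (11−1)·499.7²]/(12+11−2) = 298533
t = (3326 − 2907)/√[298533·(1/12 + 1/11)] = 1.84
df = n₁ + n₂ − 2 = 21
p-value = P(T ≥ 1.84) ≈ 0.040
Since p ≈ 0.040 < α = 0.1, reject H0; the data support H1.

t = 1.84; reject H0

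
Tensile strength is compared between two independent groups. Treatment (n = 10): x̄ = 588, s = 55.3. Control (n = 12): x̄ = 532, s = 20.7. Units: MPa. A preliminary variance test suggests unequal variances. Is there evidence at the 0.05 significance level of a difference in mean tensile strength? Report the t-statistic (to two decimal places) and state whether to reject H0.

t = 3.03; reject H0

Let group 1 = treatment, group 2 = control. H0: μ_1 = μ_2; H1: μ_1 ≠ μ_2 (Welch's two-sample t-test, two-sided).
t = (x̄_1 − x̄_2)/√(s_1²/n_1 + s_2²/n_2) = (588 − 532)/√(55.3²/10 + 20.7²/12) = 3.03
Welch–Satterthwaite df ≈ 11.10
Two-sided p-value ≈ 0.0113
Since p ≈ 0.0113 < α = 0.05, reject H0; the evidence is statistically significant.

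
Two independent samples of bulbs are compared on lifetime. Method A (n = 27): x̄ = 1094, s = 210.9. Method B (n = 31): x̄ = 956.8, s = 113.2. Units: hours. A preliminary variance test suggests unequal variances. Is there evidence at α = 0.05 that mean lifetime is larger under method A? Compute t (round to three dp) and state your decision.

Let group 1 = method A, group 2 = method B. H0: μ_1 = μ_2; H1: μ_1 > μ_2 (Welch's two-sample t-test, right-tailed).
t = (x̄_1 − x̄_2)/√(s_1²/n_1 + s_2²/n_2) = (1094 − 956.8)/√(210.9²/27 + 113.2²/31) = 3.022
Welch–Satterthwaite df ≈ 38.58
p-value = P(T ≥ 3.022) ≈ 0.0022
Since p ≈ 0.0022 < α = 0.05, reject H0; the evidence is statistically significant.

t = 3.022; reject H0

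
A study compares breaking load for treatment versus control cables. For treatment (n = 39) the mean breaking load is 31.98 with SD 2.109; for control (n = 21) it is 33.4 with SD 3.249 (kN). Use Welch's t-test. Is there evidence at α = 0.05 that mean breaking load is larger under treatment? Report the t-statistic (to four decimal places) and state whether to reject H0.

Let group 1 = treatment, group 2 = control. H0: μ_1 = μ_2; H1: μ_1 > μ_2 (Welch's two-sample t-test, right-tailed).
t = (x̄_1 − x̄_2)/√(s_1²/n_1 + s_2²/n_2) = (31.98 − 33.4)/√(2.109²/39 + 3.249²/21) = -1.8082
Welch–Satterthwaite df ≈ 29.31
p-value = P(T ≥ -1.8082) ≈ 0.9596
Since p ≈ 0.9596 > α = 0.05, fail to reject H0; the data do not provide sufficient evidence against H0.

t = -1.8082; fail to reject H0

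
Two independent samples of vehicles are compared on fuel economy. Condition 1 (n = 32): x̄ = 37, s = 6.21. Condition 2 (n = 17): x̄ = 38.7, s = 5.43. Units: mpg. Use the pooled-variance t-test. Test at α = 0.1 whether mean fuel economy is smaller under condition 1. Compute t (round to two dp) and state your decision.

Let group 1 = condition 1, group 2 = condition 2. H0: μ_1 = μ_2; H1: μ_1 < μ_2 (two-sample pooled-variance t-test, left-tailed).
s_p² = [(32−1)·6.21² + (17−1)·5.43²]/(32+17−2) = 35.4733
t = (37 − 38.7)/√[35.4733·(1/32 + 1/17)] = -0.95
df = n₁ + n₂ − 2 = 47
p-value = P(T ≤ -0.95) ≈ 0.173
Since p ≈ 0.173 > α = 0.1, fail to reject H0; the data do not provide sufficient evidence against H0.

t = -0.95; fail to reject H0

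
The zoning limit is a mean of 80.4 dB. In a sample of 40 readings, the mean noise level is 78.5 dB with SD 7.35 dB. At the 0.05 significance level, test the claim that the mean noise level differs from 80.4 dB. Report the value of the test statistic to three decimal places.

-1.635

H0: μ = 80.4; H1: μ ≠ 80.4 (one-sample t-test, two-sided).
t = (x̄ − μ₀)/(s/√n) = (78.5 − 80.4)/(7.35/√40) = -1.635
df = n − 1 = 39
Two-sided p-value ≈ 0.1101
Since p ≈ 0.1101 > α = 0.05, fail to reject H0; the data do not provide sufficient evidence against H0.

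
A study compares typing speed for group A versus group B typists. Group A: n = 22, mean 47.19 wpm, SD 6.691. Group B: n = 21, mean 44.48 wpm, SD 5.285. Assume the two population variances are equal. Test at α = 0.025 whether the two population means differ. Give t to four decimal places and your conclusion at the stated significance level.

Let group 1 = group A, group 2 = group B. H0: μ_1 = μ_2; H1: μ_1 ≠ μ_2 (two-sample pooled-variance t-test, two-sided).
s_p² = [(22−1)·6.691² + (21−1)·5.285²]/(22+21−2) = 36.5557
t = (47.19 − 44.48)/√[36.5557·(1/22 + 1/21)] = 1.4692
df = n₁ + n₂ − 2 = 41
Two-sided p-value ≈ 0.1494
Since p ≈ 0.1494 > α = 0.025, fail to reject H0; the evidence is not statistically significant.

t = 1.4692; fail to reject H0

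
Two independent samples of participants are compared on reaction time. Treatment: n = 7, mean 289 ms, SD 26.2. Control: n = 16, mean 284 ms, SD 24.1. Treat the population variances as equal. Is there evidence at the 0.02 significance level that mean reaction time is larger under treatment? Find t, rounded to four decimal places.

Let group 1 = treatment, group 2 = control. H0: μ_1 = μ_2; H1: μ_1 > μ_2 (two-sample pooled-variance t-test, right-tailed).
s_p² = [(7−1)·26.2² + (16−1)·24.1²]/(7+16−2) = 610.99
t = (289 − 284)/√[610.99·(1/7 + 1/16)] = 0.4464
df = n₁ + n₂ − 2 = 21
p-value = P(T ≥ 0.4464) ≈ 0.3299
Since p ≈ 0.3299 > α = 0.02, fail to reject H0; the evidence is not statistically significant.

0.4464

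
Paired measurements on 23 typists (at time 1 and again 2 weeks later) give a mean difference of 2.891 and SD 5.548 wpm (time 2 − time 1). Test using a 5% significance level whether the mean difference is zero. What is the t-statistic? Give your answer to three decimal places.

2.499

H0: μ_d = 0; H1: μ_d ≠ 0 (paired t-test on the differences, two-sided).
t = d̄/(s_d/√n) = 2.891/(5.548/√23) = 2.499
df = n − 1 = 22
Two-sided p-value ≈ 0.0204
Since p ≈ 0.0204 < α = 0.05, reject H0; the data support H1.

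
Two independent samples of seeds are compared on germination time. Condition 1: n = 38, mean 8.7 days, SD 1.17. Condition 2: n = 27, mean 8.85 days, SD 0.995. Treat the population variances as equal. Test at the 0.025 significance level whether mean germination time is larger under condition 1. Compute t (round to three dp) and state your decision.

t = -0.541; fail to reject H0

Let group 1 = condition 1, group 2 = condition 2. H0: μ_1 = μ_2; H1: μ_1 > μ_2 (two-sample pooled-variance t-test, right-tailed).
s_p² = [(38−1)·1.17² + (27−1)·0.995²]/(38+27−2) = 1.21254
t = (8.7 − 8.85)/√[1.21254·(1/38 + 1/27)] = -0.541
df = n₁ + n₂ − 2 = 63
p-value = P(T ≥ -0.541) ≈ 0.7049
Since p ≈ 0.7049 > α = 0.025, fail to reject H0; the data do not provide sufficient evidence against H0.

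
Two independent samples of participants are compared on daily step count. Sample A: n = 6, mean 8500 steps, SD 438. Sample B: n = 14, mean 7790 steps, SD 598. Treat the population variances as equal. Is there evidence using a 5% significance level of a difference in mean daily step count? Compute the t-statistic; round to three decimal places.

2.607

Let group 1 = sample A, group 2 = sample B. H0: μ_1 = μ_2; H1: μ_1 ≠ μ_2 (two-sample pooled-variance t-test, two-sided).
s_p² = [(6−1)·438² + (14−1)·598²]/(6+14−2) = 311560
t = (8500 − 7790)/√[311560·(1/6 + 1/14)] = 2.607
df = n₁ + n₂ − 2 = 18
Two-sided p-value ≈ 0.0178
Since p ≈ 0.0178 < α = 0.05, reject H0; the evidence is statistically significant.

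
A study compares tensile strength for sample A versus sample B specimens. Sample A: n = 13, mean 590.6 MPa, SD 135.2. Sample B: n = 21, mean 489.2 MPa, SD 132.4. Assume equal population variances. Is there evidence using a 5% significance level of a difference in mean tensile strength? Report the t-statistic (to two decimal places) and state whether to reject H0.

Let group 1 = sample A, group 2 = sample B. H0: μ_1 = μ_2; H1: μ_1 ≠ μ_2 (two-sample pooled-variance t-test, two-sided).
s_p² = [(13−1)·135.2² + (21−1)·132.4²]/(13+21−2) = 17810.7
t = (590.6 − 489.2)/√[17810.7·(1/13 + 1/21)] = 2.15
df = n₁ + n₂ − 2 = 32
Two-sided p-value ≈ 0.0390
Since p ≈ 0.0390 < α = 0.05, reject H0; the evidence is statistically significant.

t = 2.15; reject H0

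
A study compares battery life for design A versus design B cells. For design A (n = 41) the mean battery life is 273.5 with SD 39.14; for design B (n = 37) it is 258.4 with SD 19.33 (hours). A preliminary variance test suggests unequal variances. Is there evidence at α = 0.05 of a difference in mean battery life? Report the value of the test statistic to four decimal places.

2.1918

Let group 1 = design A, group 2 = design B. H0: μ_1 = μ_2; H1: μ_1 ≠ μ_2 (Welch's two-sample t-test, two-sided).
t = (x̄_1 − x̄_2)/√(s_1²/n_1 + s_2²/n_2) = (273.5 − 258.4)/√(39.14²/41 + 19.33²/37) = 2.1918
Welch–Satterthwaite df ≈ 59.70
Two-sided p-value ≈ 0.032
Since p ≈ 0.032 < α = 0.05, reject H0; the evidence is statistically significant.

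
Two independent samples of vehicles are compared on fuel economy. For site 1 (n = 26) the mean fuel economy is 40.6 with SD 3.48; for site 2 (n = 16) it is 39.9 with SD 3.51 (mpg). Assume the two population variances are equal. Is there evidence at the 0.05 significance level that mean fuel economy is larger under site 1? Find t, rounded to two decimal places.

Let group 1 = site 1, group 2 = site 2. H0: μ_1 = μ_2; H1: μ_1 > μ_2 (two-sample pooled-variance t-test, right-tailed).
s_p² = [(26−1)·3.48² + (16−1)·3.51²]/(26+16−2) = 12.189
t = (40.6 − 39.9)/√[12.189·(1/26 + 1/16)] = 0.63
df = n₁ + n₂ − 2 = 40
p-value = P(T ≥ 0.63) ≈ 0.2658
Since p ≈ 0.2658 > α = 0.05, fail to reject H0; the evidence is not statistically significant.

0.63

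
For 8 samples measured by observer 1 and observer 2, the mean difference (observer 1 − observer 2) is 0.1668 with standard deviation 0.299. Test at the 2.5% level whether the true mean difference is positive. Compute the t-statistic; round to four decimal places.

1.5779

H0: μ_d = 0; H1: μ_d > 0 (paired t-test on the differences, right-tailed).
t = d̄/(s_d/√n) = 0.1668/(0.299/√8) = 1.5779
df = n − 1 = 7
p-value = P(T ≥ 1.5779) ≈ 0.0793
Since p ≈ 0.0793 > α = 0.025, fail to reject H0; the evidence is not statistically significant.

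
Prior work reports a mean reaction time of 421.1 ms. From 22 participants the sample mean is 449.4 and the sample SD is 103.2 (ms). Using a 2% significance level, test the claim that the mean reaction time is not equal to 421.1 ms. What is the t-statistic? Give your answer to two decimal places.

1.29

H0: μ = 421.1; H1: μ ≠ 421.1 (one-sample t-test, two-sided).
t = (x̄ − μ₀)/(s/√n) = (449.4 − 421.1)/(103.2/√22) = 1.29
df = n − 1 = 21
Two-sided p-value ≈ 0.2124
Since p ≈ 0.2124 > α = 0.02, fail to reject H0; the data do not provide sufficient evidence against H0.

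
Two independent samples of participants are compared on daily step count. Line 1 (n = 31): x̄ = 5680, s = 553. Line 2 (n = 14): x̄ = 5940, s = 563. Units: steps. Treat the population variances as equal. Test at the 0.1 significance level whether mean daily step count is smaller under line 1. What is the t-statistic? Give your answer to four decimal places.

Let group 1 = line 1, group 2 = line 2. H0: μ_1 = μ_2; H1: μ_1 < μ_2 (two-sample pooled-variance t-test, left-tailed).
s_p² = [(31−1)·553² + (14−1)·563²]/(31+14−2) = 309183
t = (5680 − 5940)/√[309183·(1/31 + 1/14)] = -1.4521
df = n₁ + n₂ − 2 = 43
p-value = P(T ≤ -1.4521) ≈ 0.0769
Since p ≈ 0.0769 < α = 0.1, reject H0; the evidence is statistically significant.

-1.4521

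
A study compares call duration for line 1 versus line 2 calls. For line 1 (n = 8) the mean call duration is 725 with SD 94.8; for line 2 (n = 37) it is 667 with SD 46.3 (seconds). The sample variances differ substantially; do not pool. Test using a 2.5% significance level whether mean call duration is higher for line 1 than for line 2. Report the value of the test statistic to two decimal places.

Let group 1 = line 1, group 2 = line 2. H0: μ_1 = μ_2; H1: μ_1 > μ_2 (Welch's two-sample t-test, right-tailed).
t = (x̄_1 − x̄_2)/√(s_1²/n_1 + s_2²/n_2) = (725 − 667)/√(94.8²/8 + 46.3²/37) = 1.69
Welch–Satterthwaite df ≈ 7.74
p-value = P(T ≥ 1.69) ≈ 0.066
Since p ≈ 0.066 > α = 0.025, fail to reject H0; the data do not provide sufficient evidence against H0.

1.69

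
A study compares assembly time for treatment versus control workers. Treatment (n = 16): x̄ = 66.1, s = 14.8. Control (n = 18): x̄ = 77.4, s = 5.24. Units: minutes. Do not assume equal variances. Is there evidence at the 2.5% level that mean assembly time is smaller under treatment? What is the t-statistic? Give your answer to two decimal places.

-2.90

Let group 1 = treatment, group 2 = control. H0: μ_1 = μ_2; H1: μ_1 < μ_2 (Welch's two-sample t-test, left-tailed).
t = (x̄_1 − x̄_2)/√(s_1²/n_1 + s_2²/n_2) = (66.1 − 77.4)/√(14.8²/16 + 5.24²/18) = -2.90
Welch–Satterthwaite df ≈ 18.33
p-value = P(T ≤ -2.90) ≈ 0.0047
Since p ≈ 0.0047 < α = 0.025, reject H0; the data support H1.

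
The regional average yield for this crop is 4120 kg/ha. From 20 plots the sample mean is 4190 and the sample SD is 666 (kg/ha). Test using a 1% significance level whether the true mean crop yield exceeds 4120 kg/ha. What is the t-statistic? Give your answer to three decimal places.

0.470

H0: μ = 4120; H1: μ > 4120 (one-sample t-test, right-tailed).
t = (x̄ − μ₀)/(s/√n) = (4190 − 4120)/(666/√20) = 0.470
df = n − 1 = 19
p-value = P(T ≥ 0.470) ≈ 0.3218
Since p ≈ 0.3218 > α = 0.01, fail to reject H0; the data do not provide sufficient evidence against H0.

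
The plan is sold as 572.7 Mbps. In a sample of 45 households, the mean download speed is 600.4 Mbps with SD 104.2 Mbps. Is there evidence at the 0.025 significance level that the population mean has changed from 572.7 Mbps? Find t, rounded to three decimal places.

1.783

H0: μ = 572.7; H1: μ ≠ 572.7 (one-sample t-test, two-sided).
t = (x̄ − μ₀)/(s/√n) = (600.4 − 572.7)/(104.2/√45) = 1.783
df = n − 1 = 44
Two-sided p-value ≈ 0.081
Since p ≈ 0.081 > α = 0.025, fail to reject H0; the evidence is not statistically significant.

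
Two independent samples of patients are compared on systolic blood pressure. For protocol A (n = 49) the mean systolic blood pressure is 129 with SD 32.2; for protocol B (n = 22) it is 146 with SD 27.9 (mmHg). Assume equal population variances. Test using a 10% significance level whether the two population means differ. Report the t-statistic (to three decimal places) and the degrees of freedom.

t = -2.140, df = 69

Let group 1 = protocol A, group 2 = protocol B. H0: μ_1 = μ_2; H1: μ_1 ≠ μ_2 (two-sample pooled-variance t-test, two-sided).
s_p² = [(49−1)·32.2² + (22−1)·27.9²]/(49+22−2) = 958.187
t = (129 − 146)/√[958.187·(1/49 + 1/22)] = -2.140
df = n₁ + n₂ − 2 = 69
Two-sided p-value ≈ 0.036
Since p ≈ 0.036 < α = 0.1, reject H0; the data support H1.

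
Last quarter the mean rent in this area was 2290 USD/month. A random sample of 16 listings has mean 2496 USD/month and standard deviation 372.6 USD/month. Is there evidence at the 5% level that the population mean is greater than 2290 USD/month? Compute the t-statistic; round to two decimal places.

2.21

H0: μ = 2290; H1: μ > 2290 (one-sample t-test, right-tailed).
t = (x̄ − μ₀)/(s/√n) = (2496 − 2290)/(372.6/√16) = 2.21
df = n − 1 = 15
p-value = P(T ≥ 2.21) ≈ 0.021
Since p ≈ 0.021 < α = 0.05, reject H0; the evidence is statistically significant.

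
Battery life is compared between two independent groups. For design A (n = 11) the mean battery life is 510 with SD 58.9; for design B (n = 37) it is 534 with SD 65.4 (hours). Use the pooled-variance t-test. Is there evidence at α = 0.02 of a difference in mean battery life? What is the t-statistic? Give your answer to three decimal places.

-1.091

Let group 1 = design A, group 2 = design B. H0: μ_1 = μ_2; H1: μ_1 ≠ μ_2 (two-sample pooled-variance t-test, two-sided).
s_p² = [(11−1)·58.9² + (37−1)·65.4²]/(11+37−2) = 4101.52
t = (510 − 534)/√[4101.52·(1/11 + 1/37)] = -1.091
df = n₁ + n₂ − 2 = 46
Two-sided p-value ≈ 0.281
Since p ≈ 0.281 > α = 0.02, fail to reject H0; the evidence is not statistically significant.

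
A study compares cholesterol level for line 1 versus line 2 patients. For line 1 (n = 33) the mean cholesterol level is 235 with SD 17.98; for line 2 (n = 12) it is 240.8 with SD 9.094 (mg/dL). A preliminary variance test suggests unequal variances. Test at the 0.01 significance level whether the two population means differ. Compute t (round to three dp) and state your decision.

Let group 1 = line 1, group 2 = line 2. H0: μ_1 = μ_2; H1: μ_1 ≠ μ_2 (Welch's two-sample t-test, two-sided).
t = (x̄_1 − x̄_2)/√(s_1²/n_1 + s_2²/n_2) = (235 − 240.8)/√(17.98²/33 + 9.094²/12) = -1.420
Welch–Satterthwaite df ≈ 38.06
Two-sided p-value ≈ 0.164
Since p ≈ 0.164 > α = 0.01, fail to reject H0; the evidence is not statistically significant.

t = -1.420; fail to reject H0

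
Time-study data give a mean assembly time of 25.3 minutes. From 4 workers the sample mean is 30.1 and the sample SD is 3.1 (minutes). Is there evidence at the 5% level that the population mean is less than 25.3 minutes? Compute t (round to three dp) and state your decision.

H0: μ = 25.3; H1: μ < 25.3 (one-sample t-test, left-tailed).
t = (x̄ − μ₀)/(s/√n) = (30.1 − 25.3)/(3.1/√4) = 3.097
df = n − 1 = 3
p-value = P(T ≤ 3.097) ≈ 0.9733
Since p ≈ 0.9733 > α = 0.05, fail to reject H0; the evidence is not statistically significant.

t = 3.097; fail to reject H0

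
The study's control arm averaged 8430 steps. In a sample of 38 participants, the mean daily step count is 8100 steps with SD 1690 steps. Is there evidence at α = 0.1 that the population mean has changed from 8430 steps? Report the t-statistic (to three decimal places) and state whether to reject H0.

H0: μ = 8430; H1: μ ≠ 8430 (one-sample t-test, two-sided).
t = (x̄ − μ₀)/(s/√n) = (8100 − 8430)/(1690/√38) = -1.204
df = n − 1 = 37
Two-sided p-value ≈ 0.2363
Since p ≈ 0.2363 > α = 0.1, fail to reject H0; the evidence is not statistically significant.

t = -1.204; fail to reject H0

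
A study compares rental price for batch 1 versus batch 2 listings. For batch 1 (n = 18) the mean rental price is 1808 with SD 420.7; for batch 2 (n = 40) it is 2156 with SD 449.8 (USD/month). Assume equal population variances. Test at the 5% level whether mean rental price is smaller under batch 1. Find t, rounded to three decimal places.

-2.779

Let group 1 = batch 1, group 2 = batch 2. H0: μ_1 = μ_2; H1: μ_1 < μ_2 (two-sample pooled-variance t-test, left-tailed).
s_p² = [(18−1)·420.7² + (40−1)·449.8²]/(18+40−2) = 194630
t = (1808 − 2156)/√[194630·(1/18 + 1/40)] = -2.779
df = n₁ + n₂ − 2 = 56
p-value = P(T ≤ -2.779) ≈ 0.004
Since p ≈ 0.004 < α = 0.05, reject H0; the data support H1.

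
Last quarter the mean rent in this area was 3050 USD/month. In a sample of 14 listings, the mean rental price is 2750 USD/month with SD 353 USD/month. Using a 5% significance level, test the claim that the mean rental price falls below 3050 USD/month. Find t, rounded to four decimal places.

H0: μ = 3050; H1: μ < 3050 (one-sample t-test, left-tailed).
t = (x̄ − μ₀)/(s/√n) = (2750 − 3050)/(353/√14) = -3.1799
df = n − 1 = 13
p-value = P(T ≤ -3.1799) ≈ 0.0036
Since p ≈ 0.0036 < α = 0.05, reject H0; the evidence is statistically significant.

-3.1799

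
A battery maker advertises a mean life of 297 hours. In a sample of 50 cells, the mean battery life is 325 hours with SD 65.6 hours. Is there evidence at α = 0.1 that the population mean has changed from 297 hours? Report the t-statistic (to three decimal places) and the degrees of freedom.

t = 3.018, df = 49

H0: μ = 297; H1: μ ≠ 297 (one-sample t-test, two-sided).
t = (x̄ − μ₀)/(s/√n) = (325 − 297)/(65.6/√50) = 3.018
df = n − 1 = 49
Two-sided p-value ≈ 0.0040
Since p ≈ 0.0040 < α = 0.1, reject H0; the data support H1.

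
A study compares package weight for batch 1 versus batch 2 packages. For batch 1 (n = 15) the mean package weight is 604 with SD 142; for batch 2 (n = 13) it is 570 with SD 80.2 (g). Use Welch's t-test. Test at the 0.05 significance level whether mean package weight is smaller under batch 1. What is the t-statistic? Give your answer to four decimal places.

Let group 1 = batch 1, group 2 = batch 2. H0: μ_1 = μ_2; H1: μ_1 < μ_2 (Welch's two-sample t-test, left-tailed).
t = (x̄_1 − x̄_2)/√(s_1²/n_1 + s_2²/n_2) = (604 − 570)/√(142²/15 + 80.2²/13) = 0.7928
Welch–Satterthwaite df ≈ 22.63
p-value = P(T ≤ 0.7928) ≈ 0.782
Since p ≈ 0.782 > α = 0.05, fail to reject H0; the data do not provide sufficient evidence against H0.

0.7928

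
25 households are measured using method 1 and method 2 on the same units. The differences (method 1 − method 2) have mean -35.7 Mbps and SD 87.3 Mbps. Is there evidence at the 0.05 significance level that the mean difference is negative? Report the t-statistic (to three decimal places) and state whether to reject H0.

t = -2.045; reject H0

H0: μ_d = 0; H1: μ_d < 0 (paired t-test on the differences, left-tailed).
t = d̄/(s_d/√n) = -35.7/(87.3/√25) = -2.045
df = n − 1 = 24
p-value = P(T ≤ -2.045) ≈ 0.0260
Since p ≈ 0.0260 < α = 0.05, reject H0; the data support H1.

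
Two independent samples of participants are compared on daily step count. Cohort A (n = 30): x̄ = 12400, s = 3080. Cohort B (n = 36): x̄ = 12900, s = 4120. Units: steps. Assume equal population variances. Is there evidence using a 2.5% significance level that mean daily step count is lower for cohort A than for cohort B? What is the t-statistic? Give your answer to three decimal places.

Let group 1 = cohort A, group 2 = cohort B. H0: μ_1 = μ_2; H1: μ_1 < μ_2 (two-sample pooled-variance t-test, left-tailed).
s_p² = [(30−1)·3080² + (36−1)·4120²]/(30+36−2) = 13581400
t = (12400 − 12900)/√[13581400·(1/30 + 1/36)] = -0.549
df = n₁ + n₂ − 2 = 64
p-value = P(T ≤ -0.549) ≈ 0.293
Since p ≈ 0.293 > α = 0.025, fail to reject H0; the evidence is not statistically significant.

-0.549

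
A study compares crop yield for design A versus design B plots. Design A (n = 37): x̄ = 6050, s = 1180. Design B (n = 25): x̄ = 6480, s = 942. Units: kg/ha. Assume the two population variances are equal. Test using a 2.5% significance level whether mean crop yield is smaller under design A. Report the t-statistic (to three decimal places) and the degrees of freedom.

t = -1.522, df = 60

Let group 1 = design A, group 2 = design B. H0: μ_1 = μ_2; H1: μ_1 < μ_2 (two-sample pooled-variance t-test, left-tailed).
s_p² = [(37−1)·1180² + (25−1)·942²]/(37+25−2) = 1190390
t = (6050 − 6480)/√[1190390·(1/37 + 1/25)] = -1.522
df = n₁ + n₂ − 2 = 60
p-value = P(T ≤ -1.522) ≈ 0.067
Since p ≈ 0.067 > α = 0.025, fail to reject H0; the data do not provide sufficient evidence against H0.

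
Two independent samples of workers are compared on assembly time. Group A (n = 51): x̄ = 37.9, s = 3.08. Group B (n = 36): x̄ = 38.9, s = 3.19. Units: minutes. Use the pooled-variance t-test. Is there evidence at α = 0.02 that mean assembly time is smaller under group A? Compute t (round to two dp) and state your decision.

Let group 1 = group A, group 2 = group B. H0: μ_1 = μ_2; H1: μ_1 < μ_2 (two-sample pooled-variance t-test, left-tailed).
s_p² = [(51−1)·3.08² + (36−1)·3.19²]/(51+36−2) = 9.77039
t = (37.9 − 38.9)/√[9.77039·(1/51 + 1/36)] = -1.47
df = n₁ + n₂ − 2 = 85
p-value = P(T ≤ -1.47) ≈ 0.073
Since p ≈ 0.073 > α = 0.02, fail to reject H0; the data do not provide sufficient evidence against H0.

t = -1.47; fail to reject H0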